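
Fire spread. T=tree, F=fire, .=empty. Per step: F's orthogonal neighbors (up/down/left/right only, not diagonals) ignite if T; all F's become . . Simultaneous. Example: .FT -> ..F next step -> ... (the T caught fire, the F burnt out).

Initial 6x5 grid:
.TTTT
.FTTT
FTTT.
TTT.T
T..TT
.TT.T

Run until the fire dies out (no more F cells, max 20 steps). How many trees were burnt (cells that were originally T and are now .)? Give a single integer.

Answer: 14

Derivation:
Step 1: +4 fires, +2 burnt (F count now 4)
Step 2: +5 fires, +4 burnt (F count now 5)
Step 3: +4 fires, +5 burnt (F count now 4)
Step 4: +1 fires, +4 burnt (F count now 1)
Step 5: +0 fires, +1 burnt (F count now 0)
Fire out after step 5
Initially T: 20, now '.': 24
Total burnt (originally-T cells now '.'): 14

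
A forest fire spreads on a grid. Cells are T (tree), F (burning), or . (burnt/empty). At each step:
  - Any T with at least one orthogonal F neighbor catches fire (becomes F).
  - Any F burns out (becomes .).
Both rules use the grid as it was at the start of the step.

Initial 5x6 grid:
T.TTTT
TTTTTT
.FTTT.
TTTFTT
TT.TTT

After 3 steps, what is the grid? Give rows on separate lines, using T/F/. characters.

Step 1: 7 trees catch fire, 2 burn out
  T.TTTT
  TFTTTT
  ..FFT.
  TFF.FT
  TT.FTT
Step 2: 8 trees catch fire, 7 burn out
  T.TTTT
  F.FFTT
  ....F.
  F....F
  TF..FT
Step 3: 6 trees catch fire, 8 burn out
  F.FFTT
  ....FT
  ......
  ......
  F....F

F.FFTT
....FT
......
......
F....F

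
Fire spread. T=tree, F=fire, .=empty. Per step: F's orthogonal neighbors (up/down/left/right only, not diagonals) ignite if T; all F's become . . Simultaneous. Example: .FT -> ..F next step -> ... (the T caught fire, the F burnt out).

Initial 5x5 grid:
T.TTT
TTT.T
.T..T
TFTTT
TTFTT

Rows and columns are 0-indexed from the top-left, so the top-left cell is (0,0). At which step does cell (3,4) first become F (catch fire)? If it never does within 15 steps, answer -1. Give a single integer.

Step 1: cell (3,4)='T' (+5 fires, +2 burnt)
Step 2: cell (3,4)='T' (+4 fires, +5 burnt)
Step 3: cell (3,4)='F' (+3 fires, +4 burnt)
  -> target ignites at step 3
Step 4: cell (3,4)='.' (+3 fires, +3 burnt)
Step 5: cell (3,4)='.' (+2 fires, +3 burnt)
Step 6: cell (3,4)='.' (+1 fires, +2 burnt)
Step 7: cell (3,4)='.' (+0 fires, +1 burnt)
  fire out at step 7

3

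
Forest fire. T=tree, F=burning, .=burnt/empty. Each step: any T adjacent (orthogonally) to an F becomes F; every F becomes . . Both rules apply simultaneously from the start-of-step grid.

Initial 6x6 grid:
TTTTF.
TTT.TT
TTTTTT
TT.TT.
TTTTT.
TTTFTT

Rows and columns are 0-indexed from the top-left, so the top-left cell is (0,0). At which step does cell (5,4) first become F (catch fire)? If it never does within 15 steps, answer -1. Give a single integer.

Step 1: cell (5,4)='F' (+5 fires, +2 burnt)
  -> target ignites at step 1
Step 2: cell (5,4)='.' (+8 fires, +5 burnt)
Step 3: cell (5,4)='.' (+7 fires, +8 burnt)
Step 4: cell (5,4)='.' (+5 fires, +7 burnt)
Step 5: cell (5,4)='.' (+3 fires, +5 burnt)
Step 6: cell (5,4)='.' (+1 fires, +3 burnt)
Step 7: cell (5,4)='.' (+0 fires, +1 burnt)
  fire out at step 7

1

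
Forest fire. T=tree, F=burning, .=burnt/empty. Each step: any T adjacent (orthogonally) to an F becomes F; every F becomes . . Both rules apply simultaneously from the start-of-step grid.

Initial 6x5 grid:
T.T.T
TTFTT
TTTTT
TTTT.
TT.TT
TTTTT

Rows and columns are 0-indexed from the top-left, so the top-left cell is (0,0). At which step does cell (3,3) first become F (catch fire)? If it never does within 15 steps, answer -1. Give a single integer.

Step 1: cell (3,3)='T' (+4 fires, +1 burnt)
Step 2: cell (3,3)='T' (+5 fires, +4 burnt)
Step 3: cell (3,3)='F' (+6 fires, +5 burnt)
  -> target ignites at step 3
Step 4: cell (3,3)='.' (+3 fires, +6 burnt)
Step 5: cell (3,3)='.' (+4 fires, +3 burnt)
Step 6: cell (3,3)='.' (+3 fires, +4 burnt)
Step 7: cell (3,3)='.' (+0 fires, +3 burnt)
  fire out at step 7

3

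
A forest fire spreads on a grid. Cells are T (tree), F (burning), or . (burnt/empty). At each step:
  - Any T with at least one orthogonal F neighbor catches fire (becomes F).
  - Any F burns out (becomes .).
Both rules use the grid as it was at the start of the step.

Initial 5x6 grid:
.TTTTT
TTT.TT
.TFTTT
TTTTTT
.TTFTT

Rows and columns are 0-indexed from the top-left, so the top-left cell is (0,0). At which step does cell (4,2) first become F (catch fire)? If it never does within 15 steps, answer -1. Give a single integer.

Step 1: cell (4,2)='F' (+7 fires, +2 burnt)
  -> target ignites at step 1
Step 2: cell (4,2)='.' (+7 fires, +7 burnt)
Step 3: cell (4,2)='.' (+7 fires, +7 burnt)
Step 4: cell (4,2)='.' (+2 fires, +7 burnt)
Step 5: cell (4,2)='.' (+1 fires, +2 burnt)
Step 6: cell (4,2)='.' (+0 fires, +1 burnt)
  fire out at step 6

1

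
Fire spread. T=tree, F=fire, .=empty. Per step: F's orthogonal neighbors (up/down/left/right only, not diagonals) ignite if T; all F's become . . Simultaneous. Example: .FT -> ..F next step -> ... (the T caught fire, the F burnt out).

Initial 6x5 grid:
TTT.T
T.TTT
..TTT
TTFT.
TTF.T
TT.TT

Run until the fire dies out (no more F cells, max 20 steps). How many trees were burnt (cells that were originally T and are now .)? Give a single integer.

Answer: 18

Derivation:
Step 1: +4 fires, +2 burnt (F count now 4)
Step 2: +5 fires, +4 burnt (F count now 5)
Step 3: +4 fires, +5 burnt (F count now 4)
Step 4: +2 fires, +4 burnt (F count now 2)
Step 5: +2 fires, +2 burnt (F count now 2)
Step 6: +1 fires, +2 burnt (F count now 1)
Step 7: +0 fires, +1 burnt (F count now 0)
Fire out after step 7
Initially T: 21, now '.': 27
Total burnt (originally-T cells now '.'): 18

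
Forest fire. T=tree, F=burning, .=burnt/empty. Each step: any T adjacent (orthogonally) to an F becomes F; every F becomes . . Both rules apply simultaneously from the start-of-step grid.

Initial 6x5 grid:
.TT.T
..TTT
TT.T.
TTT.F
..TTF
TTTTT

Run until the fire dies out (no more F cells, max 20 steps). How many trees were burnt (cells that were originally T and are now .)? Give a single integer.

Step 1: +2 fires, +2 burnt (F count now 2)
Step 2: +2 fires, +2 burnt (F count now 2)
Step 3: +2 fires, +2 burnt (F count now 2)
Step 4: +2 fires, +2 burnt (F count now 2)
Step 5: +3 fires, +2 burnt (F count now 3)
Step 6: +1 fires, +3 burnt (F count now 1)
Step 7: +0 fires, +1 burnt (F count now 0)
Fire out after step 7
Initially T: 19, now '.': 23
Total burnt (originally-T cells now '.'): 12

Answer: 12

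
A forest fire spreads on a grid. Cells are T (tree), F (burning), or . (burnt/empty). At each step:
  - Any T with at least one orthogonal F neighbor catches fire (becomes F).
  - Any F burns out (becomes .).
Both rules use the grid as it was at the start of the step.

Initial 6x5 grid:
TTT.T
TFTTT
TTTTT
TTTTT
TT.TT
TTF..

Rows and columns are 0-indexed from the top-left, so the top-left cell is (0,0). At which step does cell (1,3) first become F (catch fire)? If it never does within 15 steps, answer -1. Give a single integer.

Step 1: cell (1,3)='T' (+5 fires, +2 burnt)
Step 2: cell (1,3)='F' (+8 fires, +5 burnt)
  -> target ignites at step 2
Step 3: cell (1,3)='.' (+5 fires, +8 burnt)
Step 4: cell (1,3)='.' (+3 fires, +5 burnt)
Step 5: cell (1,3)='.' (+2 fires, +3 burnt)
Step 6: cell (1,3)='.' (+1 fires, +2 burnt)
Step 7: cell (1,3)='.' (+0 fires, +1 burnt)
  fire out at step 7

2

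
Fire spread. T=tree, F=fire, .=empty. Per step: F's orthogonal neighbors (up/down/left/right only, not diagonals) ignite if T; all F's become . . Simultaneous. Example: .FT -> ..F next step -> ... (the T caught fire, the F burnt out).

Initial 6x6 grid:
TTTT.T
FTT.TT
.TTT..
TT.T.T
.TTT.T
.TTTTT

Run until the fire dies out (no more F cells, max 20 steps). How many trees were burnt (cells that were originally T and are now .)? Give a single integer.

Answer: 22

Derivation:
Step 1: +2 fires, +1 burnt (F count now 2)
Step 2: +3 fires, +2 burnt (F count now 3)
Step 3: +3 fires, +3 burnt (F count now 3)
Step 4: +4 fires, +3 burnt (F count now 4)
Step 5: +3 fires, +4 burnt (F count now 3)
Step 6: +2 fires, +3 burnt (F count now 2)
Step 7: +1 fires, +2 burnt (F count now 1)
Step 8: +1 fires, +1 burnt (F count now 1)
Step 9: +1 fires, +1 burnt (F count now 1)
Step 10: +1 fires, +1 burnt (F count now 1)
Step 11: +1 fires, +1 burnt (F count now 1)
Step 12: +0 fires, +1 burnt (F count now 0)
Fire out after step 12
Initially T: 25, now '.': 33
Total burnt (originally-T cells now '.'): 22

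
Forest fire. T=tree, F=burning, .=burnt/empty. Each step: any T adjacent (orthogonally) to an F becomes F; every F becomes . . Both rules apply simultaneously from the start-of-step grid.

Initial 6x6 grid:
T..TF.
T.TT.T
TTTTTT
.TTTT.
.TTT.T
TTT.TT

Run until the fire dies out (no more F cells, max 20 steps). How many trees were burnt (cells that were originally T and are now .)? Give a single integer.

Answer: 22

Derivation:
Step 1: +1 fires, +1 burnt (F count now 1)
Step 2: +1 fires, +1 burnt (F count now 1)
Step 3: +2 fires, +1 burnt (F count now 2)
Step 4: +3 fires, +2 burnt (F count now 3)
Step 5: +5 fires, +3 burnt (F count now 5)
Step 6: +4 fires, +5 burnt (F count now 4)
Step 7: +3 fires, +4 burnt (F count now 3)
Step 8: +2 fires, +3 burnt (F count now 2)
Step 9: +1 fires, +2 burnt (F count now 1)
Step 10: +0 fires, +1 burnt (F count now 0)
Fire out after step 10
Initially T: 25, now '.': 33
Total burnt (originally-T cells now '.'): 22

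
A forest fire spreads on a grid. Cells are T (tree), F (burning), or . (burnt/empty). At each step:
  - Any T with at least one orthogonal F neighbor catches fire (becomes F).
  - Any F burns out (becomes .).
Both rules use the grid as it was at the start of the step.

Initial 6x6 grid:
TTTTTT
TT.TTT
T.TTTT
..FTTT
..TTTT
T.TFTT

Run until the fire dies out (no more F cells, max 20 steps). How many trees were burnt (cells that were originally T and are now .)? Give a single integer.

Step 1: +6 fires, +2 burnt (F count now 6)
Step 2: +4 fires, +6 burnt (F count now 4)
Step 3: +4 fires, +4 burnt (F count now 4)
Step 4: +3 fires, +4 burnt (F count now 3)
Step 5: +3 fires, +3 burnt (F count now 3)
Step 6: +2 fires, +3 burnt (F count now 2)
Step 7: +2 fires, +2 burnt (F count now 2)
Step 8: +1 fires, +2 burnt (F count now 1)
Step 9: +1 fires, +1 burnt (F count now 1)
Step 10: +0 fires, +1 burnt (F count now 0)
Fire out after step 10
Initially T: 27, now '.': 35
Total burnt (originally-T cells now '.'): 26

Answer: 26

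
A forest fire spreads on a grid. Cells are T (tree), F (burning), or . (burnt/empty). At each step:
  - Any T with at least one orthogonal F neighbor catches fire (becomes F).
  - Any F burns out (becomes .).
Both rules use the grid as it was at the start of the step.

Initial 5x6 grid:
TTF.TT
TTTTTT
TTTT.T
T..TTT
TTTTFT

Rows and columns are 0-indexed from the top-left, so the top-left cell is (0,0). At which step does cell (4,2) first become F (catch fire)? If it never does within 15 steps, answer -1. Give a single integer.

Step 1: cell (4,2)='T' (+5 fires, +2 burnt)
Step 2: cell (4,2)='F' (+7 fires, +5 burnt)
  -> target ignites at step 2
Step 3: cell (4,2)='.' (+6 fires, +7 burnt)
Step 4: cell (4,2)='.' (+4 fires, +6 burnt)
Step 5: cell (4,2)='.' (+2 fires, +4 burnt)
Step 6: cell (4,2)='.' (+0 fires, +2 burnt)
  fire out at step 6

2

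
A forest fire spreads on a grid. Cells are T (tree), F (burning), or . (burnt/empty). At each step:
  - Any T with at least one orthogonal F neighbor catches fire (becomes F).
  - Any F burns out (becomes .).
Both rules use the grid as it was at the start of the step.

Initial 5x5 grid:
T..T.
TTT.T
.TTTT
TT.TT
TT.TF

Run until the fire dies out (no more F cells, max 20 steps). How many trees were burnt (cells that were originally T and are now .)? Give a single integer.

Answer: 16

Derivation:
Step 1: +2 fires, +1 burnt (F count now 2)
Step 2: +2 fires, +2 burnt (F count now 2)
Step 3: +2 fires, +2 burnt (F count now 2)
Step 4: +1 fires, +2 burnt (F count now 1)
Step 5: +2 fires, +1 burnt (F count now 2)
Step 6: +2 fires, +2 burnt (F count now 2)
Step 7: +3 fires, +2 burnt (F count now 3)
Step 8: +2 fires, +3 burnt (F count now 2)
Step 9: +0 fires, +2 burnt (F count now 0)
Fire out after step 9
Initially T: 17, now '.': 24
Total burnt (originally-T cells now '.'): 16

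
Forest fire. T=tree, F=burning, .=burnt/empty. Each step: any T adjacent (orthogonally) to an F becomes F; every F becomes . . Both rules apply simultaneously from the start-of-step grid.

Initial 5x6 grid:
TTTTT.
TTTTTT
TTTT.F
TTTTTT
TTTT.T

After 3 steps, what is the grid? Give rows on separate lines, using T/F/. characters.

Step 1: 2 trees catch fire, 1 burn out
  TTTTT.
  TTTTTF
  TTTT..
  TTTTTF
  TTTT.T
Step 2: 3 trees catch fire, 2 burn out
  TTTTT.
  TTTTF.
  TTTT..
  TTTTF.
  TTTT.F
Step 3: 3 trees catch fire, 3 burn out
  TTTTF.
  TTTF..
  TTTT..
  TTTF..
  TTTT..

TTTTF.
TTTF..
TTTT..
TTTF..
TTTT..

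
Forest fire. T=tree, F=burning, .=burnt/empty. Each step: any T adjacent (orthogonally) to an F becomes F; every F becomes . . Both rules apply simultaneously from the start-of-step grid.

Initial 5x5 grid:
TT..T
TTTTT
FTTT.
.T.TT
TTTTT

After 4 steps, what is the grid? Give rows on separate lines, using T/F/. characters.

Step 1: 2 trees catch fire, 1 burn out
  TT..T
  FTTTT
  .FTT.
  .T.TT
  TTTTT
Step 2: 4 trees catch fire, 2 burn out
  FT..T
  .FTTT
  ..FT.
  .F.TT
  TTTTT
Step 3: 4 trees catch fire, 4 burn out
  .F..T
  ..FTT
  ...F.
  ...TT
  TFTTT
Step 4: 4 trees catch fire, 4 burn out
  ....T
  ...FT
  .....
  ...FT
  F.FTT

....T
...FT
.....
...FT
F.FTT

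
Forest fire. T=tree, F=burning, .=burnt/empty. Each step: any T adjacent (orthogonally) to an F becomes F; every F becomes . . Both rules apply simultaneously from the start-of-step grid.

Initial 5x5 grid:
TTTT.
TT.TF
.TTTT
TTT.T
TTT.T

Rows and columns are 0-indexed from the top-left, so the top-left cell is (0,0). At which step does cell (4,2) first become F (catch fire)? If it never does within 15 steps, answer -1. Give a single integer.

Step 1: cell (4,2)='T' (+2 fires, +1 burnt)
Step 2: cell (4,2)='T' (+3 fires, +2 burnt)
Step 3: cell (4,2)='T' (+3 fires, +3 burnt)
Step 4: cell (4,2)='T' (+3 fires, +3 burnt)
Step 5: cell (4,2)='F' (+4 fires, +3 burnt)
  -> target ignites at step 5
Step 6: cell (4,2)='.' (+3 fires, +4 burnt)
Step 7: cell (4,2)='.' (+1 fires, +3 burnt)
Step 8: cell (4,2)='.' (+0 fires, +1 burnt)
  fire out at step 8

5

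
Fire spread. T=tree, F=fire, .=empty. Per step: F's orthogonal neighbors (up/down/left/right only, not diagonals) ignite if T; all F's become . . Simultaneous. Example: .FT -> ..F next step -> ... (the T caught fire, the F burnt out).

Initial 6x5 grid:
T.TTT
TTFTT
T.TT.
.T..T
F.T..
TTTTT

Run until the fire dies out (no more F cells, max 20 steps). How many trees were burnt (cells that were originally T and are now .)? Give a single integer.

Step 1: +5 fires, +2 burnt (F count now 5)
Step 2: +5 fires, +5 burnt (F count now 5)
Step 3: +4 fires, +5 burnt (F count now 4)
Step 4: +2 fires, +4 burnt (F count now 2)
Step 5: +1 fires, +2 burnt (F count now 1)
Step 6: +0 fires, +1 burnt (F count now 0)
Fire out after step 6
Initially T: 19, now '.': 28
Total burnt (originally-T cells now '.'): 17

Answer: 17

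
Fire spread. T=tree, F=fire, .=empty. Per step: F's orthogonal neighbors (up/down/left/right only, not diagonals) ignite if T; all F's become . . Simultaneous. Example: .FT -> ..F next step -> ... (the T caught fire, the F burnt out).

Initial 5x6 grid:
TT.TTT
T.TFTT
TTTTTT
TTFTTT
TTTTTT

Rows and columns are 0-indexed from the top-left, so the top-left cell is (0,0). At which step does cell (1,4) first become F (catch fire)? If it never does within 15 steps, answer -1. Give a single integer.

Step 1: cell (1,4)='F' (+8 fires, +2 burnt)
  -> target ignites at step 1
Step 2: cell (1,4)='.' (+8 fires, +8 burnt)
Step 3: cell (1,4)='.' (+6 fires, +8 burnt)
Step 4: cell (1,4)='.' (+2 fires, +6 burnt)
Step 5: cell (1,4)='.' (+1 fires, +2 burnt)
Step 6: cell (1,4)='.' (+1 fires, +1 burnt)
Step 7: cell (1,4)='.' (+0 fires, +1 burnt)
  fire out at step 7

1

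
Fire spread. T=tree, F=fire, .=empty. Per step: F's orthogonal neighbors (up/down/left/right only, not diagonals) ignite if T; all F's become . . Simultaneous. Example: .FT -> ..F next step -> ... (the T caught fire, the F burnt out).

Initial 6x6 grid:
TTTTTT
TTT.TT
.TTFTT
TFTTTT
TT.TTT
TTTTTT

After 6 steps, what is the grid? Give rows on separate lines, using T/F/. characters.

Step 1: 7 trees catch fire, 2 burn out
  TTTTTT
  TTT.TT
  .FF.FT
  F.FFTT
  TF.TTT
  TTTTTT
Step 2: 8 trees catch fire, 7 burn out
  TTTTTT
  TFF.FT
  .....F
  ....FT
  F..FTT
  TFTTTT
Step 3: 10 trees catch fire, 8 burn out
  TFFTFT
  F....F
  ......
  .....F
  ....FT
  F.FFTT
Step 4: 5 trees catch fire, 10 burn out
  F..F.F
  ......
  ......
  ......
  .....F
  ....FT
Step 5: 1 trees catch fire, 5 burn out
  ......
  ......
  ......
  ......
  ......
  .....F
Step 6: 0 trees catch fire, 1 burn out
  ......
  ......
  ......
  ......
  ......
  ......

......
......
......
......
......
......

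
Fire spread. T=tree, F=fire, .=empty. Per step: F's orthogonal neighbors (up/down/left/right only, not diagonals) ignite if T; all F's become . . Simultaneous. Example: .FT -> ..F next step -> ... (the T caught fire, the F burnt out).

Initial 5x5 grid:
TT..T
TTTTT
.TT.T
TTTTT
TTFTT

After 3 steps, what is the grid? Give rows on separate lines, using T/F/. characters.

Step 1: 3 trees catch fire, 1 burn out
  TT..T
  TTTTT
  .TT.T
  TTFTT
  TF.FT
Step 2: 5 trees catch fire, 3 burn out
  TT..T
  TTTTT
  .TF.T
  TF.FT
  F...F
Step 3: 4 trees catch fire, 5 burn out
  TT..T
  TTFTT
  .F..T
  F...F
  .....

TT..T
TTFTT
.F..T
F...F
.....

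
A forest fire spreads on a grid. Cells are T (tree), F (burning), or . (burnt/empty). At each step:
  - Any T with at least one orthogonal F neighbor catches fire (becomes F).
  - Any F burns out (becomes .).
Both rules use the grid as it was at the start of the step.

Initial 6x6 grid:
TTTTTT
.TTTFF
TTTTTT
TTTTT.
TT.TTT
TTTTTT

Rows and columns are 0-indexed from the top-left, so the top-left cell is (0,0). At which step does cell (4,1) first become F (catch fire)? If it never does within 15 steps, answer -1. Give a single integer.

Step 1: cell (4,1)='T' (+5 fires, +2 burnt)
Step 2: cell (4,1)='T' (+4 fires, +5 burnt)
Step 3: cell (4,1)='T' (+5 fires, +4 burnt)
Step 4: cell (4,1)='T' (+6 fires, +5 burnt)
Step 5: cell (4,1)='T' (+5 fires, +6 burnt)
Step 6: cell (4,1)='F' (+3 fires, +5 burnt)
  -> target ignites at step 6
Step 7: cell (4,1)='.' (+2 fires, +3 burnt)
Step 8: cell (4,1)='.' (+1 fires, +2 burnt)
Step 9: cell (4,1)='.' (+0 fires, +1 burnt)
  fire out at step 9

6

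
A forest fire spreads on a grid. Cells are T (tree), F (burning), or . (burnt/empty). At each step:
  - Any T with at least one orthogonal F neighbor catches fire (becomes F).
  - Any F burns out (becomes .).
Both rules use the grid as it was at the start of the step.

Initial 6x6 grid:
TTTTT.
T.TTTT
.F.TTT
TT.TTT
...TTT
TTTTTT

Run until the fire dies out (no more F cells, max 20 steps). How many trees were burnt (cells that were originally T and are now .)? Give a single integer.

Answer: 2

Derivation:
Step 1: +1 fires, +1 burnt (F count now 1)
Step 2: +1 fires, +1 burnt (F count now 1)
Step 3: +0 fires, +1 burnt (F count now 0)
Fire out after step 3
Initially T: 27, now '.': 11
Total burnt (originally-T cells now '.'): 2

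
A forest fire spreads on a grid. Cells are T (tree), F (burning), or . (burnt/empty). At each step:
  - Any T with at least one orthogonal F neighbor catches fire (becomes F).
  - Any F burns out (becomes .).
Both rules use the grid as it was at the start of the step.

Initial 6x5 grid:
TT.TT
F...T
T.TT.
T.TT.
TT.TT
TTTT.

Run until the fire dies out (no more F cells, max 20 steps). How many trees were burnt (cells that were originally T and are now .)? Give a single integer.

Step 1: +2 fires, +1 burnt (F count now 2)
Step 2: +2 fires, +2 burnt (F count now 2)
Step 3: +1 fires, +2 burnt (F count now 1)
Step 4: +2 fires, +1 burnt (F count now 2)
Step 5: +1 fires, +2 burnt (F count now 1)
Step 6: +1 fires, +1 burnt (F count now 1)
Step 7: +1 fires, +1 burnt (F count now 1)
Step 8: +1 fires, +1 burnt (F count now 1)
Step 9: +2 fires, +1 burnt (F count now 2)
Step 10: +2 fires, +2 burnt (F count now 2)
Step 11: +1 fires, +2 burnt (F count now 1)
Step 12: +0 fires, +1 burnt (F count now 0)
Fire out after step 12
Initially T: 19, now '.': 27
Total burnt (originally-T cells now '.'): 16

Answer: 16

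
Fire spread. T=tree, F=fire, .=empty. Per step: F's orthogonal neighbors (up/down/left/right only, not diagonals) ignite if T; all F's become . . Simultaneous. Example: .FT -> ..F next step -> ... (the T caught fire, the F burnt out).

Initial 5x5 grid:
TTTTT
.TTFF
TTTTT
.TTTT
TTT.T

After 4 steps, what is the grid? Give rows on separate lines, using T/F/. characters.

Step 1: 5 trees catch fire, 2 burn out
  TTTFF
  .TF..
  TTTFF
  .TTTT
  TTT.T
Step 2: 5 trees catch fire, 5 burn out
  TTF..
  .F...
  TTF..
  .TTFF
  TTT.T
Step 3: 4 trees catch fire, 5 burn out
  TF...
  .....
  TF...
  .TF..
  TTT.F
Step 4: 4 trees catch fire, 4 burn out
  F....
  .....
  F....
  .F...
  TTF..

F....
.....
F....
.F...
TTF..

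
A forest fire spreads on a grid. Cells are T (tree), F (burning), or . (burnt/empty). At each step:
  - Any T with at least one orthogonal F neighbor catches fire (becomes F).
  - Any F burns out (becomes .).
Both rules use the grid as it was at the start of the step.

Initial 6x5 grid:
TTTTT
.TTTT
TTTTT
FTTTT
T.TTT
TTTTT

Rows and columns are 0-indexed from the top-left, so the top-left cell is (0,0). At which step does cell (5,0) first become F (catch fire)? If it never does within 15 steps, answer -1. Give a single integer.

Step 1: cell (5,0)='T' (+3 fires, +1 burnt)
Step 2: cell (5,0)='F' (+3 fires, +3 burnt)
  -> target ignites at step 2
Step 3: cell (5,0)='.' (+5 fires, +3 burnt)
Step 4: cell (5,0)='.' (+6 fires, +5 burnt)
Step 5: cell (5,0)='.' (+6 fires, +6 burnt)
Step 6: cell (5,0)='.' (+3 fires, +6 burnt)
Step 7: cell (5,0)='.' (+1 fires, +3 burnt)
Step 8: cell (5,0)='.' (+0 fires, +1 burnt)
  fire out at step 8

2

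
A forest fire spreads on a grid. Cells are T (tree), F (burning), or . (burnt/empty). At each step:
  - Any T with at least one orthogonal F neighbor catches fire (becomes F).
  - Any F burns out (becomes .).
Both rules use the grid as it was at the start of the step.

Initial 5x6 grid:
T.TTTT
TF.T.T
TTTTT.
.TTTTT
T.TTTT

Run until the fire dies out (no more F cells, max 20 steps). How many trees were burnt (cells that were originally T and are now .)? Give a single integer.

Step 1: +2 fires, +1 burnt (F count now 2)
Step 2: +4 fires, +2 burnt (F count now 4)
Step 3: +2 fires, +4 burnt (F count now 2)
Step 4: +4 fires, +2 burnt (F count now 4)
Step 5: +3 fires, +4 burnt (F count now 3)
Step 6: +4 fires, +3 burnt (F count now 4)
Step 7: +2 fires, +4 burnt (F count now 2)
Step 8: +1 fires, +2 burnt (F count now 1)
Step 9: +0 fires, +1 burnt (F count now 0)
Fire out after step 9
Initially T: 23, now '.': 29
Total burnt (originally-T cells now '.'): 22

Answer: 22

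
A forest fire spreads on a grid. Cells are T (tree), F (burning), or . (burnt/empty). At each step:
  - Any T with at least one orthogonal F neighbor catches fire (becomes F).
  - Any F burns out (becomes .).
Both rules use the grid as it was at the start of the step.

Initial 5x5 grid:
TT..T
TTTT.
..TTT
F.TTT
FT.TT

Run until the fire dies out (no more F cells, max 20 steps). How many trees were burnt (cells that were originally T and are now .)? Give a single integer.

Step 1: +1 fires, +2 burnt (F count now 1)
Step 2: +0 fires, +1 burnt (F count now 0)
Fire out after step 2
Initially T: 16, now '.': 10
Total burnt (originally-T cells now '.'): 1

Answer: 1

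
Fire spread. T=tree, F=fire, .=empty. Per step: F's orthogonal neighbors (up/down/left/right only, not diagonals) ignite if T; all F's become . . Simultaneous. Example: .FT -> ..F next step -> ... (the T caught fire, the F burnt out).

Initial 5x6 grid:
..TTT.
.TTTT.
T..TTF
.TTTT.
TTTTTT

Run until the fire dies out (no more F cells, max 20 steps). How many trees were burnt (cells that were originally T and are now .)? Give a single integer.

Step 1: +1 fires, +1 burnt (F count now 1)
Step 2: +3 fires, +1 burnt (F count now 3)
Step 3: +4 fires, +3 burnt (F count now 4)
Step 4: +5 fires, +4 burnt (F count now 5)
Step 5: +4 fires, +5 burnt (F count now 4)
Step 6: +1 fires, +4 burnt (F count now 1)
Step 7: +1 fires, +1 burnt (F count now 1)
Step 8: +0 fires, +1 burnt (F count now 0)
Fire out after step 8
Initially T: 20, now '.': 29
Total burnt (originally-T cells now '.'): 19

Answer: 19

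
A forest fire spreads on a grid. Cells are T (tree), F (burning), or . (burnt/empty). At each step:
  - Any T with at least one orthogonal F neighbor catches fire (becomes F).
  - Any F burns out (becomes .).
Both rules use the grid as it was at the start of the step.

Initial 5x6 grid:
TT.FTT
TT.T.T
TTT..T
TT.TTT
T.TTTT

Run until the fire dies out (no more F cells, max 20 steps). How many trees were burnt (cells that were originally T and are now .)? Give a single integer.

Step 1: +2 fires, +1 burnt (F count now 2)
Step 2: +1 fires, +2 burnt (F count now 1)
Step 3: +1 fires, +1 burnt (F count now 1)
Step 4: +1 fires, +1 burnt (F count now 1)
Step 5: +1 fires, +1 burnt (F count now 1)
Step 6: +2 fires, +1 burnt (F count now 2)
Step 7: +2 fires, +2 burnt (F count now 2)
Step 8: +1 fires, +2 burnt (F count now 1)
Step 9: +1 fires, +1 burnt (F count now 1)
Step 10: +0 fires, +1 burnt (F count now 0)
Fire out after step 10
Initially T: 22, now '.': 20
Total burnt (originally-T cells now '.'): 12

Answer: 12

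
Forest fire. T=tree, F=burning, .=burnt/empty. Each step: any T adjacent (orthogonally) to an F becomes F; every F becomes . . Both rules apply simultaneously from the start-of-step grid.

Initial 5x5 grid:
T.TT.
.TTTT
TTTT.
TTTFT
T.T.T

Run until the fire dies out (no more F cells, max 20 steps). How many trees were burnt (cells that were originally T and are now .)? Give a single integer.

Step 1: +3 fires, +1 burnt (F count now 3)
Step 2: +5 fires, +3 burnt (F count now 5)
Step 3: +5 fires, +5 burnt (F count now 5)
Step 4: +4 fires, +5 burnt (F count now 4)
Step 5: +0 fires, +4 burnt (F count now 0)
Fire out after step 5
Initially T: 18, now '.': 24
Total burnt (originally-T cells now '.'): 17

Answer: 17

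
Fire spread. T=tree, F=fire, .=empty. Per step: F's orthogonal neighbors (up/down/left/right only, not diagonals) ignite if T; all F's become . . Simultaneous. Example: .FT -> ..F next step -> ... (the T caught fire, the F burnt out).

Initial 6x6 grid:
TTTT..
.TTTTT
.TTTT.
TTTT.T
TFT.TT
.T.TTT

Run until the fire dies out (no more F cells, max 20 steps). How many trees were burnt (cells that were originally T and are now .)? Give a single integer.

Step 1: +4 fires, +1 burnt (F count now 4)
Step 2: +3 fires, +4 burnt (F count now 3)
Step 3: +3 fires, +3 burnt (F count now 3)
Step 4: +3 fires, +3 burnt (F count now 3)
Step 5: +4 fires, +3 burnt (F count now 4)
Step 6: +2 fires, +4 burnt (F count now 2)
Step 7: +1 fires, +2 burnt (F count now 1)
Step 8: +0 fires, +1 burnt (F count now 0)
Fire out after step 8
Initially T: 26, now '.': 30
Total burnt (originally-T cells now '.'): 20

Answer: 20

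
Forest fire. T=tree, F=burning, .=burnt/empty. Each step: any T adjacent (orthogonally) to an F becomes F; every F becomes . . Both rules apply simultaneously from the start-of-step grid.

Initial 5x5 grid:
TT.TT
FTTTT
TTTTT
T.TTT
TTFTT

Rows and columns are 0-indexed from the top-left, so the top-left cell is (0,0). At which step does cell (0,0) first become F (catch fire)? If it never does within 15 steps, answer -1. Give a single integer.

Step 1: cell (0,0)='F' (+6 fires, +2 burnt)
  -> target ignites at step 1
Step 2: cell (0,0)='.' (+8 fires, +6 burnt)
Step 3: cell (0,0)='.' (+3 fires, +8 burnt)
Step 4: cell (0,0)='.' (+3 fires, +3 burnt)
Step 5: cell (0,0)='.' (+1 fires, +3 burnt)
Step 6: cell (0,0)='.' (+0 fires, +1 burnt)
  fire out at step 6

1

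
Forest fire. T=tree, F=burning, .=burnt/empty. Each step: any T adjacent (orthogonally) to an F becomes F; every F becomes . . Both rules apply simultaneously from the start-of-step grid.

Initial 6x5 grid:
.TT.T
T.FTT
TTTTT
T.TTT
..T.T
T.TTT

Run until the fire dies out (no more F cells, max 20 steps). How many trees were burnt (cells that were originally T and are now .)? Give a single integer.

Answer: 20

Derivation:
Step 1: +3 fires, +1 burnt (F count now 3)
Step 2: +5 fires, +3 burnt (F count now 5)
Step 3: +5 fires, +5 burnt (F count now 5)
Step 4: +4 fires, +5 burnt (F count now 4)
Step 5: +2 fires, +4 burnt (F count now 2)
Step 6: +1 fires, +2 burnt (F count now 1)
Step 7: +0 fires, +1 burnt (F count now 0)
Fire out after step 7
Initially T: 21, now '.': 29
Total burnt (originally-T cells now '.'): 20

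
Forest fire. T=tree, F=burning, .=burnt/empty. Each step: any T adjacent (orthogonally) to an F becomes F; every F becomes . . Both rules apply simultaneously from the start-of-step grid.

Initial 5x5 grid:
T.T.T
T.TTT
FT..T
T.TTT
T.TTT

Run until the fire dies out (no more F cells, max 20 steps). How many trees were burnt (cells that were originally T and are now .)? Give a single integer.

Answer: 5

Derivation:
Step 1: +3 fires, +1 burnt (F count now 3)
Step 2: +2 fires, +3 burnt (F count now 2)
Step 3: +0 fires, +2 burnt (F count now 0)
Fire out after step 3
Initially T: 17, now '.': 13
Total burnt (originally-T cells now '.'): 5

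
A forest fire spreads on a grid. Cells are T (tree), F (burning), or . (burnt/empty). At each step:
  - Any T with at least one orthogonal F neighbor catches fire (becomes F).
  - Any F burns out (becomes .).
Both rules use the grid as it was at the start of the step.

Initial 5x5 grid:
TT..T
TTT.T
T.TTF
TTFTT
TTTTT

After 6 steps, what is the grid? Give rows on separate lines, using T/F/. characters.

Step 1: 7 trees catch fire, 2 burn out
  TT..T
  TTT.F
  T.FF.
  TF.FF
  TTFTT
Step 2: 6 trees catch fire, 7 burn out
  TT..F
  TTF..
  T....
  F....
  TF.FF
Step 3: 3 trees catch fire, 6 burn out
  TT...
  TF...
  F....
  .....
  F....
Step 4: 2 trees catch fire, 3 burn out
  TF...
  F....
  .....
  .....
  .....
Step 5: 1 trees catch fire, 2 burn out
  F....
  .....
  .....
  .....
  .....
Step 6: 0 trees catch fire, 1 burn out
  .....
  .....
  .....
  .....
  .....

.....
.....
.....
.....
.....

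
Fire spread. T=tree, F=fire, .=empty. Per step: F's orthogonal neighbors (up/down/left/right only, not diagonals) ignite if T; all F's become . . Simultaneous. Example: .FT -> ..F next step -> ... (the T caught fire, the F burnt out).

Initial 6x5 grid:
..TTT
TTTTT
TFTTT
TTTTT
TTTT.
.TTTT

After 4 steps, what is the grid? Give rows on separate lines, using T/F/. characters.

Step 1: 4 trees catch fire, 1 burn out
  ..TTT
  TFTTT
  F.FTT
  TFTTT
  TTTT.
  .TTTT
Step 2: 6 trees catch fire, 4 burn out
  ..TTT
  F.FTT
  ...FT
  F.FTT
  TFTT.
  .TTTT
Step 3: 7 trees catch fire, 6 burn out
  ..FTT
  ...FT
  ....F
  ...FT
  F.FT.
  .FTTT
Step 4: 5 trees catch fire, 7 burn out
  ...FT
  ....F
  .....
  ....F
  ...F.
  ..FTT

...FT
....F
.....
....F
...F.
..FTT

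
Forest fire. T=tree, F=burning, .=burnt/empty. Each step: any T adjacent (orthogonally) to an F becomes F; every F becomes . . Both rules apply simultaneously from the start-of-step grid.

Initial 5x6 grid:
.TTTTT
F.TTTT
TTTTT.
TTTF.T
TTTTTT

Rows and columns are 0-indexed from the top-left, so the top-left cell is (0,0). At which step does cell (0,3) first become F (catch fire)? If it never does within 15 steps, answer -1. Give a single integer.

Step 1: cell (0,3)='T' (+4 fires, +2 burnt)
Step 2: cell (0,3)='T' (+8 fires, +4 burnt)
Step 3: cell (0,3)='F' (+6 fires, +8 burnt)
  -> target ignites at step 3
Step 4: cell (0,3)='.' (+4 fires, +6 burnt)
Step 5: cell (0,3)='.' (+2 fires, +4 burnt)
Step 6: cell (0,3)='.' (+0 fires, +2 burnt)
  fire out at step 6

3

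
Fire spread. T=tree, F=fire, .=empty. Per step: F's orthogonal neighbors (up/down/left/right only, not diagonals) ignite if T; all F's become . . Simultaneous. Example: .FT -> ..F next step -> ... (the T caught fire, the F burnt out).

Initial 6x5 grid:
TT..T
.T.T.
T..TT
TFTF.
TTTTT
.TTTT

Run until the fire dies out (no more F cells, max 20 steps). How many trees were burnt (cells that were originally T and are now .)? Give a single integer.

Answer: 15

Derivation:
Step 1: +5 fires, +2 burnt (F count now 5)
Step 2: +8 fires, +5 burnt (F count now 8)
Step 3: +2 fires, +8 burnt (F count now 2)
Step 4: +0 fires, +2 burnt (F count now 0)
Fire out after step 4
Initially T: 19, now '.': 26
Total burnt (originally-T cells now '.'): 15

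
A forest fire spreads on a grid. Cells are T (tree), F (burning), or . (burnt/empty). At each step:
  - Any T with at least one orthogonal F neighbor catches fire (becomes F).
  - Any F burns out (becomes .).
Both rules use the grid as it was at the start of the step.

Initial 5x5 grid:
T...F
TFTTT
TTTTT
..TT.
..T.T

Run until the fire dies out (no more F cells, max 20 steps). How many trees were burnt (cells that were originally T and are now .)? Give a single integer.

Step 1: +4 fires, +2 burnt (F count now 4)
Step 2: +5 fires, +4 burnt (F count now 5)
Step 3: +2 fires, +5 burnt (F count now 2)
Step 4: +2 fires, +2 burnt (F count now 2)
Step 5: +0 fires, +2 burnt (F count now 0)
Fire out after step 5
Initially T: 14, now '.': 24
Total burnt (originally-T cells now '.'): 13

Answer: 13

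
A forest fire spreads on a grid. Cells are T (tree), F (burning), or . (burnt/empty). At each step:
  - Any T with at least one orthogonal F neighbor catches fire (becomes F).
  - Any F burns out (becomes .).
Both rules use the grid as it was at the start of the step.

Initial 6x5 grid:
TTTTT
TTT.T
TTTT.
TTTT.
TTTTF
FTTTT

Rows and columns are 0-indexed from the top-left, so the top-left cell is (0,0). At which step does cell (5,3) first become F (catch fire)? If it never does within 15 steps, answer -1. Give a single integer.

Step 1: cell (5,3)='T' (+4 fires, +2 burnt)
Step 2: cell (5,3)='F' (+6 fires, +4 burnt)
  -> target ignites at step 2
Step 3: cell (5,3)='.' (+4 fires, +6 burnt)
Step 4: cell (5,3)='.' (+3 fires, +4 burnt)
Step 5: cell (5,3)='.' (+3 fires, +3 burnt)
Step 6: cell (5,3)='.' (+2 fires, +3 burnt)
Step 7: cell (5,3)='.' (+1 fires, +2 burnt)
Step 8: cell (5,3)='.' (+1 fires, +1 burnt)
Step 9: cell (5,3)='.' (+1 fires, +1 burnt)
Step 10: cell (5,3)='.' (+0 fires, +1 burnt)
  fire out at step 10

2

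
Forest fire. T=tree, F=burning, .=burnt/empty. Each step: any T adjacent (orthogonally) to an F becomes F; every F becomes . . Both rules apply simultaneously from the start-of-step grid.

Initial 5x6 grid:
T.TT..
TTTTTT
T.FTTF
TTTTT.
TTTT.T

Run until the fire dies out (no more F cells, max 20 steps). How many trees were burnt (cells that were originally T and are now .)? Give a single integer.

Step 1: +5 fires, +2 burnt (F count now 5)
Step 2: +8 fires, +5 burnt (F count now 8)
Step 3: +5 fires, +8 burnt (F count now 5)
Step 4: +3 fires, +5 burnt (F count now 3)
Step 5: +0 fires, +3 burnt (F count now 0)
Fire out after step 5
Initially T: 22, now '.': 29
Total burnt (originally-T cells now '.'): 21

Answer: 21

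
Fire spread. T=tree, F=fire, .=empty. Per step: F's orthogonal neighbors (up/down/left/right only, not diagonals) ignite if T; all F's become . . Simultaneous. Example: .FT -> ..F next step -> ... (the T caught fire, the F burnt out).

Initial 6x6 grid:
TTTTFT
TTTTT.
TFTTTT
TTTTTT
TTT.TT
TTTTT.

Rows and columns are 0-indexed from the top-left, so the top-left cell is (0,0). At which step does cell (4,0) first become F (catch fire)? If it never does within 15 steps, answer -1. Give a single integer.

Step 1: cell (4,0)='T' (+7 fires, +2 burnt)
Step 2: cell (4,0)='T' (+10 fires, +7 burnt)
Step 3: cell (4,0)='F' (+7 fires, +10 burnt)
  -> target ignites at step 3
Step 4: cell (4,0)='.' (+4 fires, +7 burnt)
Step 5: cell (4,0)='.' (+3 fires, +4 burnt)
Step 6: cell (4,0)='.' (+0 fires, +3 burnt)
  fire out at step 6

3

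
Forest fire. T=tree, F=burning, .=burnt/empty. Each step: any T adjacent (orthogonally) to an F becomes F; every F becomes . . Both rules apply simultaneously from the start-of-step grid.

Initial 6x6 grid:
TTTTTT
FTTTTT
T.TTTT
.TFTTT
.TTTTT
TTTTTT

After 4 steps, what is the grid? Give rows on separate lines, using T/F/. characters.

Step 1: 7 trees catch fire, 2 burn out
  FTTTTT
  .FTTTT
  F.FTTT
  .F.FTT
  .TFTTT
  TTTTTT
Step 2: 7 trees catch fire, 7 burn out
  .FTTTT
  ..FTTT
  ...FTT
  ....FT
  .F.FTT
  TTFTTT
Step 3: 7 trees catch fire, 7 burn out
  ..FTTT
  ...FTT
  ....FT
  .....F
  ....FT
  TF.FTT
Step 4: 6 trees catch fire, 7 burn out
  ...FTT
  ....FT
  .....F
  ......
  .....F
  F...FT

...FTT
....FT
.....F
......
.....F
F...FT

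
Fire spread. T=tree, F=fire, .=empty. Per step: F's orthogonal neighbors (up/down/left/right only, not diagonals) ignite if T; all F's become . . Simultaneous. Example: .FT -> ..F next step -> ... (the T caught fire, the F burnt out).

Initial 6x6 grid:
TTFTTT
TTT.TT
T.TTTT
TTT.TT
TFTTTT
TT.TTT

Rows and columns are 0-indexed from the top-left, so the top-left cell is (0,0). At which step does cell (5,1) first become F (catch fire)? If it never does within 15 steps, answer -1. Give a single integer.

Step 1: cell (5,1)='F' (+7 fires, +2 burnt)
  -> target ignites at step 1
Step 2: cell (5,1)='.' (+8 fires, +7 burnt)
Step 3: cell (5,1)='.' (+7 fires, +8 burnt)
Step 4: cell (5,1)='.' (+5 fires, +7 burnt)
Step 5: cell (5,1)='.' (+3 fires, +5 burnt)
Step 6: cell (5,1)='.' (+0 fires, +3 burnt)
  fire out at step 6

1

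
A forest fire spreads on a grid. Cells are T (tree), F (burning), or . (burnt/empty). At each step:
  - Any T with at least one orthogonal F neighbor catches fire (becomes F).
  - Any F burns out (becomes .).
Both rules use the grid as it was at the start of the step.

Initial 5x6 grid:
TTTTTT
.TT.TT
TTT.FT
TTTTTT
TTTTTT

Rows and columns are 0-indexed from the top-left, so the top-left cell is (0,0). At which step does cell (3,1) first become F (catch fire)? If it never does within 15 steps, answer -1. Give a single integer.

Step 1: cell (3,1)='T' (+3 fires, +1 burnt)
Step 2: cell (3,1)='T' (+5 fires, +3 burnt)
Step 3: cell (3,1)='T' (+5 fires, +5 burnt)
Step 4: cell (3,1)='F' (+4 fires, +5 burnt)
  -> target ignites at step 4
Step 5: cell (3,1)='.' (+5 fires, +4 burnt)
Step 6: cell (3,1)='.' (+4 fires, +5 burnt)
Step 7: cell (3,1)='.' (+0 fires, +4 burnt)
  fire out at step 7

4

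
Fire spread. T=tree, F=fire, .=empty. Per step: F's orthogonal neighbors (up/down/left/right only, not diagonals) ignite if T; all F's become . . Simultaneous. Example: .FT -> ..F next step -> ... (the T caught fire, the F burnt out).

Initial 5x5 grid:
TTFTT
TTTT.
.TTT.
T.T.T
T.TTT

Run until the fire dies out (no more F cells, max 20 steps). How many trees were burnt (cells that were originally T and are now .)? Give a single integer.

Step 1: +3 fires, +1 burnt (F count now 3)
Step 2: +5 fires, +3 burnt (F count now 5)
Step 3: +4 fires, +5 burnt (F count now 4)
Step 4: +1 fires, +4 burnt (F count now 1)
Step 5: +1 fires, +1 burnt (F count now 1)
Step 6: +1 fires, +1 burnt (F count now 1)
Step 7: +1 fires, +1 burnt (F count now 1)
Step 8: +0 fires, +1 burnt (F count now 0)
Fire out after step 8
Initially T: 18, now '.': 23
Total burnt (originally-T cells now '.'): 16

Answer: 16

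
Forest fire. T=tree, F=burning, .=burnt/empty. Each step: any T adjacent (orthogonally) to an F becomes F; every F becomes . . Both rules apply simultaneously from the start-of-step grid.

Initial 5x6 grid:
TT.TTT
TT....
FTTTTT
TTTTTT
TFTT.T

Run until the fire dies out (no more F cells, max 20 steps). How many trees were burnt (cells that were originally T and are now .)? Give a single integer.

Step 1: +6 fires, +2 burnt (F count now 6)
Step 2: +5 fires, +6 burnt (F count now 5)
Step 3: +3 fires, +5 burnt (F count now 3)
Step 4: +2 fires, +3 burnt (F count now 2)
Step 5: +2 fires, +2 burnt (F count now 2)
Step 6: +1 fires, +2 burnt (F count now 1)
Step 7: +0 fires, +1 burnt (F count now 0)
Fire out after step 7
Initially T: 22, now '.': 27
Total burnt (originally-T cells now '.'): 19

Answer: 19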